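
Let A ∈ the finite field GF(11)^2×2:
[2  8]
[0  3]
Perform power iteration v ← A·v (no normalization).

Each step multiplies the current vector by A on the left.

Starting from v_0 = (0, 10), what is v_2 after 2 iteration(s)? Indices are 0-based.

v_2 = (4, 2)

v_0 = (0, 10).
v_1 = A·v_0 = (3, 8).
v_2 = A·v_1 = (4, 2).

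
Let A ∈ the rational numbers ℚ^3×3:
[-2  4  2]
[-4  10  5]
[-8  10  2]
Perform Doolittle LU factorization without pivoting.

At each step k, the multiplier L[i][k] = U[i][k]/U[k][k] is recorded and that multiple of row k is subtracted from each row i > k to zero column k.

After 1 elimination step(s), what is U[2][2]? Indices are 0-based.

k=0: U[0][0]=-2
  eliminate (1,0): mult=2, new row 1: (0, 2, 1); set L[1][0]=2
  eliminate (2,0): mult=4, new row 2: (0, -6, -6); set L[2][0]=4

U[2][2] = -6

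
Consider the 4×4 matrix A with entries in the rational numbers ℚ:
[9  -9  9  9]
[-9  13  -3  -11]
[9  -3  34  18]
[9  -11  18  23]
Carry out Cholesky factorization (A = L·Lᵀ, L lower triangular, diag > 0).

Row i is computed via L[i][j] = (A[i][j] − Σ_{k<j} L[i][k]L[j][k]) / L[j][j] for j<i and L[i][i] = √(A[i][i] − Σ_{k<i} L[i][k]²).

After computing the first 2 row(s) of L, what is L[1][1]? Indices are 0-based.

L[1][1] = 2

Step 1: L[0][0] = √(9) = 3.
  L[1][0] = (-9) / L[0][0] = -3.
Step 2: L[1][1] = √(4) = 2.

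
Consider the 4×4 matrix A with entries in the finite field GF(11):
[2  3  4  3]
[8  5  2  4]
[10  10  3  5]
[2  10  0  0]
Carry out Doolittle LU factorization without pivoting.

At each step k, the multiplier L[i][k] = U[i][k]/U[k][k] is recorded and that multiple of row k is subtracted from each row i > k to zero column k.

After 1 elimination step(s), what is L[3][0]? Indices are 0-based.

[col 0] pivot 2
  R1 -= 4*R0 → (0, 4, 8, 3)  (L[1][0] := 4)
  R2 -= 5*R0 → (0, 6, 5, 1)  (L[2][0] := 5)
  R3 -= 1*R0 → (0, 7, 7, 8)  (L[3][0] := 1)

L[3][0] = 1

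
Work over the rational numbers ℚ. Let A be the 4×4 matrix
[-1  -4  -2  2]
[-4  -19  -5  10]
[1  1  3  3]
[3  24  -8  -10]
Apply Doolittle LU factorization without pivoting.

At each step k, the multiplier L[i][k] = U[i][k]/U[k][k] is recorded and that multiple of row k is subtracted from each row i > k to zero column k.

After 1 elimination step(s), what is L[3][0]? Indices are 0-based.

L[3][0] = -3

k=0: U[0][0]=-1
  eliminate (1,0): mult=4, new row 1: (0, -3, 3, 2); set L[1][0]=4
  eliminate (2,0): mult=-1, new row 2: (0, -3, 1, 5); set L[2][0]=-1
  eliminate (3,0): mult=-3, new row 3: (0, 12, -14, -4); set L[3][0]=-3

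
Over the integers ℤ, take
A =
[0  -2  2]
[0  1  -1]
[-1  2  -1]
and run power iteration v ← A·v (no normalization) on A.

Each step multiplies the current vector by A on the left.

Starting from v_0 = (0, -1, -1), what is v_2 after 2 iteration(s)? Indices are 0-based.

v_0 = (0, -1, -1).
v_1 = A·v_0 = (0, 0, -1).
v_2 = A·v_1 = (-2, 1, 1).

v_2 = (-2, 1, 1)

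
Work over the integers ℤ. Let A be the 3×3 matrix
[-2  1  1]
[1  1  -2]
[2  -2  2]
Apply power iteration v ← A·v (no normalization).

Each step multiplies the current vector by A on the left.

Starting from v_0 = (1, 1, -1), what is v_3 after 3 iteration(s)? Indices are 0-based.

v_0 = (1, 1, -1).
v_1 = A·v_0 = (-2, 4, -2).
v_2 = A·v_1 = (6, 6, -16).
v_3 = A·v_2 = (-22, 44, -32).

v_3 = (-22, 44, -32)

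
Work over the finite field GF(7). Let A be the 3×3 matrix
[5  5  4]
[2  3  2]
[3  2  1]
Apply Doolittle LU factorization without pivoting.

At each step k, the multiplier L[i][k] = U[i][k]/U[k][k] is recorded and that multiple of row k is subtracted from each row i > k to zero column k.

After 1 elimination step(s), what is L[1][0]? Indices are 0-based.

L[1][0] = 6

[col 0] pivot 5
  R1 -= 6*R0 → (0, 1, 6)  (L[1][0] := 6)
  R2 -= 2*R0 → (0, 6, 0)  (L[2][0] := 2)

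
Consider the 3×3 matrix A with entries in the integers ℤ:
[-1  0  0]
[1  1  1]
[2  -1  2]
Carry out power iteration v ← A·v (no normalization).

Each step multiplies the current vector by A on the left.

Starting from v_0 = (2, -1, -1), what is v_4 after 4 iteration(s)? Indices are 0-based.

v_4 = (2, 10, 5)

v_0 = (2, -1, -1).
v_1 = A·v_0 = (-2, 0, 3).
v_2 = A·v_1 = (2, 1, 2).
v_3 = A·v_2 = (-2, 5, 7).
v_4 = A·v_3 = (2, 10, 5).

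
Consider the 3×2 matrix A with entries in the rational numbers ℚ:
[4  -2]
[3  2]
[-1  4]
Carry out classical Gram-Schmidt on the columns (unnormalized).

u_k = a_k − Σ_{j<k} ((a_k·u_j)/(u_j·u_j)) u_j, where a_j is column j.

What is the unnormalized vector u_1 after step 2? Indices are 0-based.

Step 1: u_0 = a_0 = (4, 3, -1).
Step 2: u_1 = a_1 − (-3/13)·u_0 = (-14/13, 35/13, 49/13).

u_1 = (-14/13, 35/13, 49/13)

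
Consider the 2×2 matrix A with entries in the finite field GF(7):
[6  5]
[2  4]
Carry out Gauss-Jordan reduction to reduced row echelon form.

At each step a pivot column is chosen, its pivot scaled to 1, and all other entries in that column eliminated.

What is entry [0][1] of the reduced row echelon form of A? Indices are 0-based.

M[0][1] = 2

[1] R0 /= 6  ⇒  (1, 2)
     R1 -= 2·R0  ⇒  (0, 0)
column 1 empty below row 1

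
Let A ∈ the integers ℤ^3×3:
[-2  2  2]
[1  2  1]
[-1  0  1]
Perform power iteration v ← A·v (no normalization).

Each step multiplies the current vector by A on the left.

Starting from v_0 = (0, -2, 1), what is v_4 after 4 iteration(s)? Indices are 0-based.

v_0 = (0, -2, 1).
v_1 = A·v_0 = (-2, -3, 1).
v_2 = A·v_1 = (0, -7, 3).
v_3 = A·v_2 = (-8, -11, 3).
v_4 = A·v_3 = (0, -27, 11).

v_4 = (0, -27, 11)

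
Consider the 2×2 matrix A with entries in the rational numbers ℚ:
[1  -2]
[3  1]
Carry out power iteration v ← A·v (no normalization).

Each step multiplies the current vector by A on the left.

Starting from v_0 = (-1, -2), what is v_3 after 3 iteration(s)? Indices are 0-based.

v_0 = (-1, -2).
v_1 = A·v_0 = (3, -5).
v_2 = A·v_1 = (13, 4).
v_3 = A·v_2 = (5, 43).

v_3 = (5, 43)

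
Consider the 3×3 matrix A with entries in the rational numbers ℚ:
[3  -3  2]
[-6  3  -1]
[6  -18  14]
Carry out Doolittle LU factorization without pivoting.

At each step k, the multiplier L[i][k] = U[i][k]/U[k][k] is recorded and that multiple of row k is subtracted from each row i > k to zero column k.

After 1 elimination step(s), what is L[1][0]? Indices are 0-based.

k=0: U[0][0]=3
  eliminate (1,0): mult=-2, new row 1: (0, -3, 3); set L[1][0]=-2
  eliminate (2,0): mult=2, new row 2: (0, -12, 10); set L[2][0]=2

L[1][0] = -2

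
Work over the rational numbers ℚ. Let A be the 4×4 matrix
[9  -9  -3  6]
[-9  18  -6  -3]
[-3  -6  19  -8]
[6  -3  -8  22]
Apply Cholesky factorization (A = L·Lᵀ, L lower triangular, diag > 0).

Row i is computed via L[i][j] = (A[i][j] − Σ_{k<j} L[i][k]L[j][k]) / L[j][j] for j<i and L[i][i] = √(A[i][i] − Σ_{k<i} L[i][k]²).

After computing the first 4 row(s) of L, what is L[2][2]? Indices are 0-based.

L[2][2] = 3

Step 1: L[0][0] = √(9) = 3.
  L[1][0] = (-9) / L[0][0] = -3.
Step 2: L[1][1] = √(9) = 3.
  L[2][0] = (-3) / L[0][0] = -1.
  L[2][1] = (-9) / L[1][1] = -3.
Step 3: L[2][2] = √(9) = 3.
  L[3][0] = (6) / L[0][0] = 2.
  L[3][1] = (3) / L[1][1] = 1.
  L[3][2] = (-3) / L[2][2] = -1.
Step 4: L[3][3] = √(16) = 4.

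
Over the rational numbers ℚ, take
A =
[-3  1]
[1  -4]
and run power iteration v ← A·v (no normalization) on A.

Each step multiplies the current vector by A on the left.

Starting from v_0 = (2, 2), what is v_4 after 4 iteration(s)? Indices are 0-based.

v_0 = (2, 2).
v_1 = A·v_0 = (-4, -6).
v_2 = A·v_1 = (6, 20).
v_3 = A·v_2 = (2, -74).
v_4 = A·v_3 = (-80, 298).

v_4 = (-80, 298)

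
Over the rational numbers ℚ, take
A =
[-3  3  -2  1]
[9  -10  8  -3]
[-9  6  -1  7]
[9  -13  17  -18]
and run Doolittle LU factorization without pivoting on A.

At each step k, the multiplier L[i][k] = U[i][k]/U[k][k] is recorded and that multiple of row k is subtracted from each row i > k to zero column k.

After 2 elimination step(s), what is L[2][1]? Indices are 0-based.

L[2][1] = 3

Step 1: pivot at (0,0) is -3.
  row1 ← row1 − (-3)·row0  ⇒  L[1][0]=-3, U row1=(0, -1, 2, 0)
  row2 ← row2 − (3)·row0  ⇒  L[2][0]=3, U row2=(0, -3, 5, 4)
  row3 ← row3 − (-3)·row0  ⇒  L[3][0]=-3, U row3=(0, -4, 11, -15)
Step 2: pivot at (1,1) is -1.
  row2 ← row2 − (3)·row1  ⇒  L[2][1]=3, U row2=(0, 0, -1, 4)
  row3 ← row3 − (4)·row1  ⇒  L[3][1]=4, U row3=(0, 0, 3, -15)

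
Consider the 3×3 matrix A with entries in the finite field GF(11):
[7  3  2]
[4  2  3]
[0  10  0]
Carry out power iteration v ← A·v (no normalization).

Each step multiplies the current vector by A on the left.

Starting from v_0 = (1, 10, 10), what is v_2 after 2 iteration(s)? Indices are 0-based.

v_2 = (2, 9, 1)

v_0 = (1, 10, 10).
v_1 = A·v_0 = (2, 10, 1).
v_2 = A·v_1 = (2, 9, 1).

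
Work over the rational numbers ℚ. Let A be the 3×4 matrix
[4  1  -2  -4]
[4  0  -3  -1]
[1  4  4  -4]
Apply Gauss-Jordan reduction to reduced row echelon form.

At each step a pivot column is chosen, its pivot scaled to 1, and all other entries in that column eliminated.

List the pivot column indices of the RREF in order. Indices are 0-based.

pivot(0,0)=4: scale R0 → (1, 1/4, -1/2, -1)
  clear (1,0): R1 −= (4)R0 → (0, -1, -1, 3)
  clear (2,0): R2 −= (1)R0 → (0, 15/4, 9/2, -3)
pivot(1,1)=-1: scale R1 → (0, 1, 1, -3)
  clear (0,1): R0 −= (1/4)R1 → (1, 0, -3/4, -1/4)
  clear (2,1): R2 −= (15/4)R1 → (0, 0, 3/4, 33/4)
pivot(2,2)=3/4: scale R2 → (0, 0, 1, 11)
  clear (0,2): R0 −= (-3/4)R2 → (1, 0, 0, 8)
  clear (1,2): R1 −= (1)R2 → (0, 1, 0, -14)

pivot columns: 0, 1, 2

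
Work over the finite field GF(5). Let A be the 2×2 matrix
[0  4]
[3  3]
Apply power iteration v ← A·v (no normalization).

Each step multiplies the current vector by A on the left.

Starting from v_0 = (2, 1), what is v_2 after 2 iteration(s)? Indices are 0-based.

v_0 = (2, 1).
v_1 = A·v_0 = (4, 4).
v_2 = A·v_1 = (1, 4).

v_2 = (1, 4)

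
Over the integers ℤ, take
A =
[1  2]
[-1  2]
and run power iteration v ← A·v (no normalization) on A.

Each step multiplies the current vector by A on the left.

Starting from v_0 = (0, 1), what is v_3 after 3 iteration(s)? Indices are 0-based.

v_0 = (0, 1).
v_1 = A·v_0 = (2, 2).
v_2 = A·v_1 = (6, 2).
v_3 = A·v_2 = (10, -2).

v_3 = (10, -2)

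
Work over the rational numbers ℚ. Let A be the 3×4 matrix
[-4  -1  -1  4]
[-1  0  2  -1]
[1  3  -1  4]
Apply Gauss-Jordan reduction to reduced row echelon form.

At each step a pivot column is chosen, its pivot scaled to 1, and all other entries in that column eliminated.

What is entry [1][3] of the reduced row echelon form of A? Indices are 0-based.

M[1][3] = 35/26

[1] R0 /= -4  ⇒  (1, 1/4, 1/4, -1)
     R1 -= -1·R0  ⇒  (0, 1/4, 9/4, -2)
     R2 -= 1·R0  ⇒  (0, 11/4, -5/4, 5)
[2] R1 /= 1/4  ⇒  (0, 1, 9, -8)
     R0 -= 1/4·R1  ⇒  (1, 0, -2, 1)
     R2 -= 11/4·R1  ⇒  (0, 0, -26, 27)
[3] R2 /= -26  ⇒  (0, 0, 1, -27/26)
     R0 -= -2·R2  ⇒  (1, 0, 0, -14/13)
     R1 -= 9·R2  ⇒  (0, 1, 0, 35/26)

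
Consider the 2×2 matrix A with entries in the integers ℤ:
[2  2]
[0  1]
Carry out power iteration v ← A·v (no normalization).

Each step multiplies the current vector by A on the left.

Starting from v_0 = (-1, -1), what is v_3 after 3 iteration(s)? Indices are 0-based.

v_3 = (-22, -1)

v_0 = (-1, -1).
v_1 = A·v_0 = (-4, -1).
v_2 = A·v_1 = (-10, -1).
v_3 = A·v_2 = (-22, -1).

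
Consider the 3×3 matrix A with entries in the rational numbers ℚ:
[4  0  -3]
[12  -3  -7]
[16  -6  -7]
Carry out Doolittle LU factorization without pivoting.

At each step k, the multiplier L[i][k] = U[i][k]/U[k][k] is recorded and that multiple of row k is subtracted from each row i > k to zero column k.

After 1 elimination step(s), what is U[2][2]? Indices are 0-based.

U[2][2] = 5

Step 1: pivot at (0,0) is 4.
  row1 ← row1 − (3)·row0  ⇒  L[1][0]=3, U row1=(0, -3, 2)
  row2 ← row2 − (4)·row0  ⇒  L[2][0]=4, U row2=(0, -6, 5)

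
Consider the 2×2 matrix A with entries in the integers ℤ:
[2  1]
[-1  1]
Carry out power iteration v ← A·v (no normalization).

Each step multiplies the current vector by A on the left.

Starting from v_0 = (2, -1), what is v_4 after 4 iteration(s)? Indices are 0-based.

v_0 = (2, -1).
v_1 = A·v_0 = (3, -3).
v_2 = A·v_1 = (3, -6).
v_3 = A·v_2 = (0, -9).
v_4 = A·v_3 = (-9, -9).

v_4 = (-9, -9)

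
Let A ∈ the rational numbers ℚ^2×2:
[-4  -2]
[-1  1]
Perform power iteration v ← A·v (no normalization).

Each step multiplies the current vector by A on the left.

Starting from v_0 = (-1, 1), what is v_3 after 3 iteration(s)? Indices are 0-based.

v_3 = (48, 12)

v_0 = (-1, 1).
v_1 = A·v_0 = (2, 2).
v_2 = A·v_1 = (-12, 0).
v_3 = A·v_2 = (48, 12).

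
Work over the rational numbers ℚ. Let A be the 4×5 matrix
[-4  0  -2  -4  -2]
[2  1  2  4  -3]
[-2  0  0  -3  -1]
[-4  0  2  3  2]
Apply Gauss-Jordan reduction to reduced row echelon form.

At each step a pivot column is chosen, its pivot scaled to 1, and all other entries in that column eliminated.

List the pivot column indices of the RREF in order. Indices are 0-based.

step 1: normalize row 0 (÷-4) = (1, 0, 1/2, 1, 1/2)
  row 1: subtract 2×row0 = (0, 1, 1, 2, -4)
  row 2: subtract -2×row0 = (0, 0, 1, -1, 0)
  row 3: subtract -4×row0 = (0, 0, 4, 7, 4)
step 2: normalize row 1 (÷1) = (0, 1, 1, 2, -4)
step 3: normalize row 2 (÷1) = (0, 0, 1, -1, 0)
  row 0: subtract 1/2×row2 = (1, 0, 0, 3/2, 1/2)
  row 1: subtract 1×row2 = (0, 1, 0, 3, -4)
  row 3: subtract 4×row2 = (0, 0, 0, 11, 4)
step 4: normalize row 3 (÷11) = (0, 0, 0, 1, 4/11)
  row 0: subtract 3/2×row3 = (1, 0, 0, 0, -1/22)
  row 1: subtract 3×row3 = (0, 1, 0, 0, -56/11)
  row 2: subtract -1×row3 = (0, 0, 1, 0, 4/11)

pivot columns: 0, 1, 2, 3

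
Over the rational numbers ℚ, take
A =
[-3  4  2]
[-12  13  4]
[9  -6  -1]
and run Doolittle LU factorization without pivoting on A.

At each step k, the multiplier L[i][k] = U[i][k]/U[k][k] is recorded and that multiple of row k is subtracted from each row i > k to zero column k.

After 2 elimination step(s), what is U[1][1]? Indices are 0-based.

Step 1: pivot at (0,0) is -3.
  row1 ← row1 − (4)·row0  ⇒  L[1][0]=4, U row1=(0, -3, -4)
  row2 ← row2 − (-3)·row0  ⇒  L[2][0]=-3, U row2=(0, 6, 5)
Step 2: pivot at (1,1) is -3.
  row2 ← row2 − (-2)·row1  ⇒  L[2][1]=-2, U row2=(0, 0, -3)

U[1][1] = -3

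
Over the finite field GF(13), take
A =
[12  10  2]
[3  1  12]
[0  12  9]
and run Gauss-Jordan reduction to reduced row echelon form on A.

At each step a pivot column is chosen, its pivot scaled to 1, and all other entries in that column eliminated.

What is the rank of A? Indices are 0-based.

rank = 3

pivot(0,0)=12: scale R0 → (1, 3, 11)
  clear (1,0): R1 −= (3)R0 → (0, 5, 5)
pivot(1,1)=5: scale R1 → (0, 1, 1)
  clear (0,1): R0 −= (3)R1 → (1, 0, 8)
  clear (2,1): R2 −= (12)R1 → (0, 0, 10)
pivot(2,2)=10: scale R2 → (0, 0, 1)
  clear (0,2): R0 −= (8)R2 → (1, 0, 0)
  clear (1,2): R1 −= (1)R2 → (0, 1, 0)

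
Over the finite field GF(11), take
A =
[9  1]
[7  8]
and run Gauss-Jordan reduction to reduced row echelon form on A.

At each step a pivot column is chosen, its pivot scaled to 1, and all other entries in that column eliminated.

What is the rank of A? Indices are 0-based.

rank = 2

step 1: normalize row 0 (÷9) = (1, 5)
  row 1: subtract 7×row0 = (0, 6)
step 2: normalize row 1 (÷6) = (0, 1)
  row 0: subtract 5×row1 = (1, 0)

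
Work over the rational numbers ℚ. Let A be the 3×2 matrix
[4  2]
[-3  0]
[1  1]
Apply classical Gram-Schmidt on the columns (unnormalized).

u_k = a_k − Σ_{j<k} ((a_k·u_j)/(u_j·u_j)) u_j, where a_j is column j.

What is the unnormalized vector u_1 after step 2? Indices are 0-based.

u_1 = (8/13, 27/26, 17/26)

Step 1: u_0 = a_0 = (4, -3, 1).
Step 2: u_1 = a_1 − (9/26)·u_0 = (8/13, 27/26, 17/26).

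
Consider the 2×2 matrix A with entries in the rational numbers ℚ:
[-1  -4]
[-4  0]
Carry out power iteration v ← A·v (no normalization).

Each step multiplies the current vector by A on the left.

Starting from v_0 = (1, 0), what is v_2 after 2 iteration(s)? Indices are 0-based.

v_0 = (1, 0).
v_1 = A·v_0 = (-1, -4).
v_2 = A·v_1 = (17, 4).

v_2 = (17, 4)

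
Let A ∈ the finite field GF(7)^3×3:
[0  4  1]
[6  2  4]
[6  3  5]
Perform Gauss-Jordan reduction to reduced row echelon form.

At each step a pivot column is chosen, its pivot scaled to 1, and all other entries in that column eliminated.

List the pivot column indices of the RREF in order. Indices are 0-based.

[1] R0 <-> R1
[1] R0 /= 6  ⇒  (1, 5, 3)
     R2 -= 6·R0  ⇒  (0, 1, 1)
[2] R1 /= 4  ⇒  (0, 1, 2)
     R0 -= 5·R1  ⇒  (1, 0, 0)
     R2 -= 1·R1  ⇒  (0, 0, 6)
[3] R2 /= 6  ⇒  (0, 0, 1)
     R1 -= 2·R2  ⇒  (0, 1, 0)

pivot columns: 0, 1, 2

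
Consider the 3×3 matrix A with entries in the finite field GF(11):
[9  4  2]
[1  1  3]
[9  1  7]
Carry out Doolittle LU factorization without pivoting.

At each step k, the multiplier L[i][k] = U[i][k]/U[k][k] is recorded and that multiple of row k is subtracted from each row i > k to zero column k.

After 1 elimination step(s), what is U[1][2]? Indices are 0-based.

U[1][2] = 4

k=0: U[0][0]=9
  eliminate (1,0): mult=5, new row 1: (0, 3, 4); set L[1][0]=5
  eliminate (2,0): mult=1, new row 2: (0, 8, 5); set L[2][0]=1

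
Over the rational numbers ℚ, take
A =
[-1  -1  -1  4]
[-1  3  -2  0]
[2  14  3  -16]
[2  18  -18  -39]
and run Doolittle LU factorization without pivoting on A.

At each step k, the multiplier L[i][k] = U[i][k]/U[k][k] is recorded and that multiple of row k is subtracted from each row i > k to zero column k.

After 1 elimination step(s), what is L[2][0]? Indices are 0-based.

Step 1: pivot at (0,0) is -1.
  row1 ← row1 − (1)·row0  ⇒  L[1][0]=1, U row1=(0, 4, -1, -4)
  row2 ← row2 − (-2)·row0  ⇒  L[2][0]=-2, U row2=(0, 12, 1, -8)
  row3 ← row3 − (-2)·row0  ⇒  L[3][0]=-2, U row3=(0, 16, -20, -31)

L[2][0] = -2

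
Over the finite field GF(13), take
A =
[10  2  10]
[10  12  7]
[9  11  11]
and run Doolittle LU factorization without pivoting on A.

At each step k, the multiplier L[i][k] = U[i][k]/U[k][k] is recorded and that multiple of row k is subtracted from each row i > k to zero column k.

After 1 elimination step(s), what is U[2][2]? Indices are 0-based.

U[2][2] = 2

[col 0] pivot 10
  R1 -= 1*R0 → (0, 10, 10)  (L[1][0] := 1)
  R2 -= 10*R0 → (0, 4, 2)  (L[2][0] := 10)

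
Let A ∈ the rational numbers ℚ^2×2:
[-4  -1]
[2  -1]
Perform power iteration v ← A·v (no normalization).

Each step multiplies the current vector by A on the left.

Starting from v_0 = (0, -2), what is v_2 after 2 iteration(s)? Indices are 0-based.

v_2 = (-10, 2)

v_0 = (0, -2).
v_1 = A·v_0 = (2, 2).
v_2 = A·v_1 = (-10, 2).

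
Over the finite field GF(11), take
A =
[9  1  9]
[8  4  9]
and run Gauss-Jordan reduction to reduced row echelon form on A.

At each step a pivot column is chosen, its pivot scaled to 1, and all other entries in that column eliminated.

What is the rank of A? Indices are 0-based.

[1] R0 /= 9  ⇒  (1, 5, 1)
     R1 -= 8·R0  ⇒  (0, 8, 1)
[2] R1 /= 8  ⇒  (0, 1, 7)
     R0 -= 5·R1  ⇒  (1, 0, 10)

rank = 2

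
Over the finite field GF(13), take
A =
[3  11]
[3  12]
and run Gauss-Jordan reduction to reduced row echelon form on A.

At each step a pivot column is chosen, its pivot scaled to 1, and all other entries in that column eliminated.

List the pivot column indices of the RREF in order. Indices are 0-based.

pivot columns: 0, 1

[1] R0 /= 3  ⇒  (1, 8)
     R1 -= 3·R0  ⇒  (0, 1)
[2] R1 /= 1  ⇒  (0, 1)
     R0 -= 8·R1  ⇒  (1, 0)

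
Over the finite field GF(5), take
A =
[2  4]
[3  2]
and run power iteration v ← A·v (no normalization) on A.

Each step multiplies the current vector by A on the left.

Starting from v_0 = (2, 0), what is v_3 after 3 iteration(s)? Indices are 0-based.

v_3 = (0, 4)

v_0 = (2, 0).
v_1 = A·v_0 = (4, 1).
v_2 = A·v_1 = (2, 4).
v_3 = A·v_2 = (0, 4).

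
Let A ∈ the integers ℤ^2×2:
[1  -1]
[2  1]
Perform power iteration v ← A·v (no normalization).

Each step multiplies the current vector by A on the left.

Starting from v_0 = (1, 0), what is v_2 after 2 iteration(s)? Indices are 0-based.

v_2 = (-1, 4)

v_0 = (1, 0).
v_1 = A·v_0 = (1, 2).
v_2 = A·v_1 = (-1, 4).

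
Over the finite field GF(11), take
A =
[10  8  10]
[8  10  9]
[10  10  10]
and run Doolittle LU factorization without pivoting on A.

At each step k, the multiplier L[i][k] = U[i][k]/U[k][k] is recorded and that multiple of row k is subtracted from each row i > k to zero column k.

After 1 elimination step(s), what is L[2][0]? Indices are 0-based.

k=0: U[0][0]=10
  eliminate (1,0): mult=3, new row 1: (0, 8, 1); set L[1][0]=3
  eliminate (2,0): mult=1, new row 2: (0, 2, 0); set L[2][0]=1

L[2][0] = 1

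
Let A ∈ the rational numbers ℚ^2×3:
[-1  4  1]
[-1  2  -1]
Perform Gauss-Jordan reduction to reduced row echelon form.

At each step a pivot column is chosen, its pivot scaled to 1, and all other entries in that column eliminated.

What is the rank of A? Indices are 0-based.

step 1: normalize row 0 (÷-1) = (1, -4, -1)
  row 1: subtract -1×row0 = (0, -2, -2)
step 2: normalize row 1 (÷-2) = (0, 1, 1)
  row 0: subtract -4×row1 = (1, 0, 3)

rank = 2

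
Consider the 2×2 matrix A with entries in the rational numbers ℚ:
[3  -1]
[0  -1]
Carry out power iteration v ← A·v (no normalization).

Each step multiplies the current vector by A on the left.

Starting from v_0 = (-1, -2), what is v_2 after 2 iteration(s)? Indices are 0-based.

v_2 = (-5, -2)

v_0 = (-1, -2).
v_1 = A·v_0 = (-1, 2).
v_2 = A·v_1 = (-5, -2).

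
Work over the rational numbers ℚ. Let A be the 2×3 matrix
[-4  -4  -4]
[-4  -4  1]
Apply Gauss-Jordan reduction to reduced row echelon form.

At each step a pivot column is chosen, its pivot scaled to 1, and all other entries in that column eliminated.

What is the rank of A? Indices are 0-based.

step 1: normalize row 0 (÷-4) = (1, 1, 1)
  row 1: subtract -4×row0 = (0, 0, 5)
skip col 1 (zero from row 1)
step 2: normalize row 1 (÷5) = (0, 0, 1)
  row 0: subtract 1×row1 = (1, 1, 0)

rank = 2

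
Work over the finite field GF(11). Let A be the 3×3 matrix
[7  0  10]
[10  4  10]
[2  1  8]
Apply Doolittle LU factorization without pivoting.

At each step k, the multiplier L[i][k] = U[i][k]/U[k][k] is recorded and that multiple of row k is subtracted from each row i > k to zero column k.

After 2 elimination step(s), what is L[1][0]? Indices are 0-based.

[col 0] pivot 7
  R1 -= 3*R0 → (0, 4, 2)  (L[1][0] := 3)
  R2 -= 5*R0 → (0, 1, 2)  (L[2][0] := 5)
[col 1] pivot 4
  R2 -= 3*R1 → (0, 0, 7)  (L[2][1] := 3)

L[1][0] = 3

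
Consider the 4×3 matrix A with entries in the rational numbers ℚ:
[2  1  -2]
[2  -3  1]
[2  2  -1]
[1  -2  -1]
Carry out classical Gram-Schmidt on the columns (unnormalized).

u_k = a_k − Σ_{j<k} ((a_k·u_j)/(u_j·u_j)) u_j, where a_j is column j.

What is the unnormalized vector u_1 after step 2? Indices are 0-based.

u_1 = (17/13, -35/13, 30/13, -24/13)

Step 1: u_0 = a_0 = (2, 2, 2, 1).
Step 2: u_1 = a_1 − (-2/13)·u_0 = (17/13, -35/13, 30/13, -24/13).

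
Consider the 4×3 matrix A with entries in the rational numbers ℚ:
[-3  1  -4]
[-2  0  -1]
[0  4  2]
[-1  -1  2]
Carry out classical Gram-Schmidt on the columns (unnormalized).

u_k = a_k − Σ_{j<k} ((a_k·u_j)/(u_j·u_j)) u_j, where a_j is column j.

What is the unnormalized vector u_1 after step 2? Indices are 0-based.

Step 1: u_0 = a_0 = (-3, -2, 0, -1).
Step 2: u_1 = a_1 − (-1/7)·u_0 = (4/7, -2/7, 4, -8/7).

u_1 = (4/7, -2/7, 4, -8/7)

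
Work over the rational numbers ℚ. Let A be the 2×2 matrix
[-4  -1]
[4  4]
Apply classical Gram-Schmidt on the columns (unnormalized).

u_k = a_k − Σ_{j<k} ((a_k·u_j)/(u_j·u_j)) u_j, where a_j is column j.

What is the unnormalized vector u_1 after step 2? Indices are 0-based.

u_1 = (3/2, 3/2)

Step 1: u_0 = a_0 = (-4, 4).
Step 2: u_1 = a_1 − (5/8)·u_0 = (3/2, 3/2).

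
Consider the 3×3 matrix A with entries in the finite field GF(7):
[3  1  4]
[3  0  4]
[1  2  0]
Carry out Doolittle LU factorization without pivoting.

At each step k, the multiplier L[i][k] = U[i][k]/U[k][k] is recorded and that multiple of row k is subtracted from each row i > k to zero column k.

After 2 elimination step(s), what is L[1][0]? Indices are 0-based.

L[1][0] = 1

[col 0] pivot 3
  R1 -= 1*R0 → (0, 6, 0)  (L[1][0] := 1)
  R2 -= 5*R0 → (0, 4, 1)  (L[2][0] := 5)
[col 1] pivot 6
  R2 -= 3*R1 → (0, 0, 1)  (L[2][1] := 3)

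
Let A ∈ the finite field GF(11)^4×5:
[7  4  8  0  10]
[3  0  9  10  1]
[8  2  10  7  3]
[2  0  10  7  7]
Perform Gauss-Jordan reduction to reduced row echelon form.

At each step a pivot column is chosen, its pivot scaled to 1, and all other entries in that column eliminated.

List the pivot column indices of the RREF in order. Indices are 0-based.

pivot columns: 0, 1, 2, 3

step 1: normalize row 0 (÷7) = (1, 10, 9, 0, 3)
  row 1: subtract 3×row0 = (0, 3, 4, 10, 3)
  row 2: subtract 8×row0 = (0, 10, 4, 7, 1)
  row 3: subtract 2×row0 = (0, 2, 3, 7, 1)
step 2: normalize row 1 (÷3) = (0, 1, 5, 7, 1)
  row 0: subtract 10×row1 = (1, 0, 3, 7, 4)
  row 2: subtract 10×row1 = (0, 0, 9, 3, 2)
  row 3: subtract 2×row1 = (0, 0, 4, 4, 10)
step 3: normalize row 2 (÷9) = (0, 0, 1, 4, 10)
  row 0: subtract 3×row2 = (1, 0, 0, 6, 7)
  row 1: subtract 5×row2 = (0, 1, 0, 9, 6)
  row 3: subtract 4×row2 = (0, 0, 0, 10, 3)
step 4: normalize row 3 (÷10) = (0, 0, 0, 1, 8)
  row 0: subtract 6×row3 = (1, 0, 0, 0, 3)
  row 1: subtract 9×row3 = (0, 1, 0, 0, 0)
  row 2: subtract 4×row3 = (0, 0, 1, 0, 0)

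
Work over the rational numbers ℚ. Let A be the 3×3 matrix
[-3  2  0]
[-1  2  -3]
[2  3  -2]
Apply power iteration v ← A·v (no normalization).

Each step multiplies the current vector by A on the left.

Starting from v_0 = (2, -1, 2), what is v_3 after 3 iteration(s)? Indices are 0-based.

v_0 = (2, -1, 2).
v_1 = A·v_0 = (-8, -10, -3).
v_2 = A·v_1 = (4, -3, -40).
v_3 = A·v_2 = (-18, 110, 79).

v_3 = (-18, 110, 79)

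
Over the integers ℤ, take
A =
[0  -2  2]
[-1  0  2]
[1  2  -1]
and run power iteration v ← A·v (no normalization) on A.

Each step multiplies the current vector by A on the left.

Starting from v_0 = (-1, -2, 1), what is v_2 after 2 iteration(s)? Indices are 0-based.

v_2 = (-18, -18, 18)

v_0 = (-1, -2, 1).
v_1 = A·v_0 = (6, 3, -6).
v_2 = A·v_1 = (-18, -18, 18).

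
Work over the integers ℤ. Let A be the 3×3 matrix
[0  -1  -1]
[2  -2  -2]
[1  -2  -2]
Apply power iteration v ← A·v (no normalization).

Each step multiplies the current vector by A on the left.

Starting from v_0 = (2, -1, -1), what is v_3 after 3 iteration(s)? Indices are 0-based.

v_0 = (2, -1, -1).
v_1 = A·v_0 = (2, 8, 6).
v_2 = A·v_1 = (-14, -24, -26).
v_3 = A·v_2 = (50, 72, 86).

v_3 = (50, 72, 86)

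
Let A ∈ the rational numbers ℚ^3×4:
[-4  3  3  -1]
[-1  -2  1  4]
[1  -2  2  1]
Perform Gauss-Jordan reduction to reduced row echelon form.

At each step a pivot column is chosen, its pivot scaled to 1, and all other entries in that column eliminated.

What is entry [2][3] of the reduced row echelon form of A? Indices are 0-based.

M[2][3] = -13/29

[1] R0 /= -4  ⇒  (1, -3/4, -3/4, 1/4)
     R1 -= -1·R0  ⇒  (0, -11/4, 1/4, 17/4)
     R2 -= 1·R0  ⇒  (0, -5/4, 11/4, 3/4)
[2] R1 /= -11/4  ⇒  (0, 1, -1/11, -17/11)
     R0 -= -3/4·R1  ⇒  (1, 0, -9/11, -10/11)
     R2 -= -5/4·R1  ⇒  (0, 0, 29/11, -13/11)
[3] R2 /= 29/11  ⇒  (0, 0, 1, -13/29)
     R0 -= -9/11·R2  ⇒  (1, 0, 0, -37/29)
     R1 -= -1/11·R2  ⇒  (0, 1, 0, -46/29)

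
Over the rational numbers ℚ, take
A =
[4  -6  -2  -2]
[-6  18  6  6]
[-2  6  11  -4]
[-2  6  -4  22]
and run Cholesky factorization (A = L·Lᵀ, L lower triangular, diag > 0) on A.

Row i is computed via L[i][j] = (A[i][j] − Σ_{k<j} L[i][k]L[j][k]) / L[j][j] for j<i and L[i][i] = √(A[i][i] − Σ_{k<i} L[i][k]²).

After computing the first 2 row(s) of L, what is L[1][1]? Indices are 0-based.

L[1][1] = 3

Step 1: L[0][0] = √(4) = 2.
  L[1][0] = (-6) / L[0][0] = -3.
Step 2: L[1][1] = √(9) = 3.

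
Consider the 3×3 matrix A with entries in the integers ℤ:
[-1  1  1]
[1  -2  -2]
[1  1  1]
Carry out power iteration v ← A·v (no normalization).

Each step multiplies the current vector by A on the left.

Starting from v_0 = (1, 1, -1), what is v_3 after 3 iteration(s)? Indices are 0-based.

v_0 = (1, 1, -1).
v_1 = A·v_0 = (-1, 1, 1).
v_2 = A·v_1 = (3, -5, 1).
v_3 = A·v_2 = (-7, 11, -1).

v_3 = (-7, 11, -1)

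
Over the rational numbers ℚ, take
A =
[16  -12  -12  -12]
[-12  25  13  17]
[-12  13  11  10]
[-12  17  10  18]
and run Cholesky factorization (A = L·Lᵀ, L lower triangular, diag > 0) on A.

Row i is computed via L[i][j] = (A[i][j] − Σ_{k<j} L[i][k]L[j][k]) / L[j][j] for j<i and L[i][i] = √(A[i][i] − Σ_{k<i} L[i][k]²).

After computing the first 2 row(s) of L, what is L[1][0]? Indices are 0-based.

Step 1: L[0][0] = √(16) = 4.
  L[1][0] = (-12) / L[0][0] = -3.
Step 2: L[1][1] = √(16) = 4.

L[1][0] = -3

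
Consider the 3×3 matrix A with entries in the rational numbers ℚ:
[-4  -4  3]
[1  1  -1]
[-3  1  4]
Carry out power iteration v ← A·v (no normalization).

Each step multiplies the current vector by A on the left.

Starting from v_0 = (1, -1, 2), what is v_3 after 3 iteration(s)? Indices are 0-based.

v_3 = (4, 0, -4)

v_0 = (1, -1, 2).
v_1 = A·v_0 = (6, -2, 4).
v_2 = A·v_1 = (-4, 0, -4).
v_3 = A·v_2 = (4, 0, -4).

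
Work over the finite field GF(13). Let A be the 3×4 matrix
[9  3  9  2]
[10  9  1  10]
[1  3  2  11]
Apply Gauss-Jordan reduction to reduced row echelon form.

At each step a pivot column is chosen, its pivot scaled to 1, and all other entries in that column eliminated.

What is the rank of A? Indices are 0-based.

step 1: normalize row 0 (÷9) = (1, 9, 1, 6)
  row 1: subtract 10×row0 = (0, 10, 4, 2)
  row 2: subtract 1×row0 = (0, 7, 1, 5)
step 2: normalize row 1 (÷10) = (0, 1, 3, 8)
  row 0: subtract 9×row1 = (1, 0, 0, 12)
  row 2: subtract 7×row1 = (0, 0, 6, 1)
step 3: normalize row 2 (÷6) = (0, 0, 1, 11)
  row 1: subtract 3×row2 = (0, 1, 0, 1)

rank = 3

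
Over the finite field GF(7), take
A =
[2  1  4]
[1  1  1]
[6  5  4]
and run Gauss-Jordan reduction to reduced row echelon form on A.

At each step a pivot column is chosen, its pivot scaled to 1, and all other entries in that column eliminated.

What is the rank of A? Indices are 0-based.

rank = 3

step 1: normalize row 0 (÷2) = (1, 4, 2)
  row 1: subtract 1×row0 = (0, 4, 6)
  row 2: subtract 6×row0 = (0, 2, 6)
step 2: normalize row 1 (÷4) = (0, 1, 5)
  row 0: subtract 4×row1 = (1, 0, 3)
  row 2: subtract 2×row1 = (0, 0, 3)
step 3: normalize row 2 (÷3) = (0, 0, 1)
  row 0: subtract 3×row2 = (1, 0, 0)
  row 1: subtract 5×row2 = (0, 1, 0)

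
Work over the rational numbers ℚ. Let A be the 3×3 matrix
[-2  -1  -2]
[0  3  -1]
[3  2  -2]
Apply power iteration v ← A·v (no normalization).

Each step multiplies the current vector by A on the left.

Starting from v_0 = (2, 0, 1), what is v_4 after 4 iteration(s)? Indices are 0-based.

v_4 = (-227, -36, 59)

v_0 = (2, 0, 1).
v_1 = A·v_0 = (-6, -1, 4).
v_2 = A·v_1 = (5, -7, -28).
v_3 = A·v_2 = (53, 7, 57).
v_4 = A·v_3 = (-227, -36, 59).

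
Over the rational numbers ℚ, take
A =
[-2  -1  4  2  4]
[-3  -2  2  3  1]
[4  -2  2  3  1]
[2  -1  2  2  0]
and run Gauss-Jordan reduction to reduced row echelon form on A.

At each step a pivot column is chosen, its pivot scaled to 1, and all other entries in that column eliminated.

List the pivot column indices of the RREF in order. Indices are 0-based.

pivot columns: 0, 1, 2, 3

[1] R0 /= -2  ⇒  (1, 1/2, -2, -1, -2)
     R1 -= -3·R0  ⇒  (0, -1/2, -4, 0, -5)
     R2 -= 4·R0  ⇒  (0, -4, 10, 7, 9)
     R3 -= 2·R0  ⇒  (0, -2, 6, 4, 4)
[2] R1 /= -1/2  ⇒  (0, 1, 8, 0, 10)
     R0 -= 1/2·R1  ⇒  (1, 0, -6, -1, -7)
     R2 -= -4·R1  ⇒  (0, 0, 42, 7, 49)
     R3 -= -2·R1  ⇒  (0, 0, 22, 4, 24)
[3] R2 /= 42  ⇒  (0, 0, 1, 1/6, 7/6)
     R0 -= -6·R2  ⇒  (1, 0, 0, 0, 0)
     R1 -= 8·R2  ⇒  (0, 1, 0, -4/3, 2/3)
     R3 -= 22·R2  ⇒  (0, 0, 0, 1/3, -5/3)
[4] R3 /= 1/3  ⇒  (0, 0, 0, 1, -5)
     R1 -= -4/3·R3  ⇒  (0, 1, 0, 0, -6)
     R2 -= 1/6·R3  ⇒  (0, 0, 1, 0, 2)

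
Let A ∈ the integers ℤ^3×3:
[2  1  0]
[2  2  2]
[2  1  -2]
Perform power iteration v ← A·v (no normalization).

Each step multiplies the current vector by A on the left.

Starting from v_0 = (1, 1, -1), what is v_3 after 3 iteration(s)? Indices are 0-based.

v_3 = (36, 52, 40)

v_0 = (1, 1, -1).
v_1 = A·v_0 = (3, 2, 5).
v_2 = A·v_1 = (8, 20, -2).
v_3 = A·v_2 = (36, 52, 40).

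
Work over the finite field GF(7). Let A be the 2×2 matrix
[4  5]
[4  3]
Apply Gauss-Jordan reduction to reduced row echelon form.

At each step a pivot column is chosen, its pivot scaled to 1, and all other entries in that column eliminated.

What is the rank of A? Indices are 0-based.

rank = 2

pivot(0,0)=4: scale R0 → (1, 3)
  clear (1,0): R1 −= (4)R0 → (0, 5)
pivot(1,1)=5: scale R1 → (0, 1)
  clear (0,1): R0 −= (3)R1 → (1, 0)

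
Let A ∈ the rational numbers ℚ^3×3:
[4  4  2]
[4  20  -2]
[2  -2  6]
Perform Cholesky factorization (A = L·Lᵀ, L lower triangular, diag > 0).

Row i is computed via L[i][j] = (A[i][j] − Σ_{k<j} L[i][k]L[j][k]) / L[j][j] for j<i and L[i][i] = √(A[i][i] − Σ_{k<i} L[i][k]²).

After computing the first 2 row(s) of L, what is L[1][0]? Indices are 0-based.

Step 1: L[0][0] = √(4) = 2.
  L[1][0] = (4) / L[0][0] = 2.
Step 2: L[1][1] = √(16) = 4.

L[1][0] = 2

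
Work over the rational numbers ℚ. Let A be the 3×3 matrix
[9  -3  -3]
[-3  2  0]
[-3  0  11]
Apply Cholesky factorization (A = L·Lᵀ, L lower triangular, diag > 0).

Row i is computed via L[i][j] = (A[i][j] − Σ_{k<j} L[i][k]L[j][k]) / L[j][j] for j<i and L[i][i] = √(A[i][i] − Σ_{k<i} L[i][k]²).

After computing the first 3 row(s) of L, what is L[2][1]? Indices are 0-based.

L[2][1] = -1

Step 1: L[0][0] = √(9) = 3.
  L[1][0] = (-3) / L[0][0] = -1.
Step 2: L[1][1] = √(1) = 1.
  L[2][0] = (-3) / L[0][0] = -1.
  L[2][1] = (-1) / L[1][1] = -1.
Step 3: L[2][2] = √(9) = 3.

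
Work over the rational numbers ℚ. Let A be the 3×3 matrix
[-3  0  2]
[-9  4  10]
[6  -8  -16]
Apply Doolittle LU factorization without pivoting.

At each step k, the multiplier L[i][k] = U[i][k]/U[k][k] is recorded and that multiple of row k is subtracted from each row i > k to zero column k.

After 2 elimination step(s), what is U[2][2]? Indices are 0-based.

k=0: U[0][0]=-3
  eliminate (1,0): mult=3, new row 1: (0, 4, 4); set L[1][0]=3
  eliminate (2,0): mult=-2, new row 2: (0, -8, -12); set L[2][0]=-2
k=1: U[1][1]=4
  eliminate (2,1): mult=-2, new row 2: (0, 0, -4); set L[2][1]=-2

U[2][2] = -4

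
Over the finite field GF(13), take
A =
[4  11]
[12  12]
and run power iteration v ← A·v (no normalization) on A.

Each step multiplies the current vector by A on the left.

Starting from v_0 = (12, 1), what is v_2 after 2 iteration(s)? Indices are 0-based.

v_2 = (2, 6)

v_0 = (12, 1).
v_1 = A·v_0 = (7, 0).
v_2 = A·v_1 = (2, 6).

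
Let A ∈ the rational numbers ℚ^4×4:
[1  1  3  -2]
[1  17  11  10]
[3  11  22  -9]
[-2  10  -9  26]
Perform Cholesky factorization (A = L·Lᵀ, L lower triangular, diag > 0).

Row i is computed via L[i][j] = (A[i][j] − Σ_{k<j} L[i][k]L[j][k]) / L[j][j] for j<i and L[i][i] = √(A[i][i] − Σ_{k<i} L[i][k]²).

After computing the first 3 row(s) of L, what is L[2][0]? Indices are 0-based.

L[2][0] = 3

Step 1: L[0][0] = √(1) = 1.
  L[1][0] = (1) / L[0][0] = 1.
Step 2: L[1][1] = √(16) = 4.
  L[2][0] = (3) / L[0][0] = 3.
  L[2][1] = (8) / L[1][1] = 2.
Step 3: L[2][2] = √(9) = 3.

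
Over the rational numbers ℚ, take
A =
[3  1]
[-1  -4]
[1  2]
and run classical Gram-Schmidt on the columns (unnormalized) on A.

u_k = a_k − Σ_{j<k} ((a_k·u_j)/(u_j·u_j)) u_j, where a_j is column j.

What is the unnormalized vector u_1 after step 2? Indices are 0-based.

u_1 = (-16/11, -35/11, 13/11)

Step 1: u_0 = a_0 = (3, -1, 1).
Step 2: u_1 = a_1 − (9/11)·u_0 = (-16/11, -35/11, 13/11).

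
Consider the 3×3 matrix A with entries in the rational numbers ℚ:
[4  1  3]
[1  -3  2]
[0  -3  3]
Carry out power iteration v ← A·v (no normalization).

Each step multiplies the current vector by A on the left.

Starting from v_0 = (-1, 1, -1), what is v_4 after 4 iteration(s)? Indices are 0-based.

v_4 = (-816, -48, 144)

v_0 = (-1, 1, -1).
v_1 = A·v_0 = (-6, -6, -6).
v_2 = A·v_1 = (-48, 0, 0).
v_3 = A·v_2 = (-192, -48, 0).
v_4 = A·v_3 = (-816, -48, 144).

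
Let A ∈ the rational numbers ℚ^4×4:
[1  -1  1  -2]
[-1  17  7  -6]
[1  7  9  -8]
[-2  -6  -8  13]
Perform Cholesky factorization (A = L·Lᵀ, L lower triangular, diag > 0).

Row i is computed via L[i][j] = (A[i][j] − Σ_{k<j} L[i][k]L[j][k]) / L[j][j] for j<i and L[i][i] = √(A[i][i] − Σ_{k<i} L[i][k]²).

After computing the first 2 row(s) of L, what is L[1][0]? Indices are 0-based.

L[1][0] = -1

Step 1: L[0][0] = √(1) = 1.
  L[1][0] = (-1) / L[0][0] = -1.
Step 2: L[1][1] = √(16) = 4.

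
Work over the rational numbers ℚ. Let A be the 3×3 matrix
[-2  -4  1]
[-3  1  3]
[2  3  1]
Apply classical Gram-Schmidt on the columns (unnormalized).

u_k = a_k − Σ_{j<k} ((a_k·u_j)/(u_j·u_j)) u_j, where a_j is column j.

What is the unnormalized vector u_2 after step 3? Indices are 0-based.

u_2 = (341/321, 62/321, 434/321)

Step 1: u_0 = a_0 = (-2, -3, 2).
Step 2: u_1 = a_1 − (11/17)·u_0 = (-46/17, 50/17, 29/17).
Step 3: u_2 = a_2 − (-9/17)·u_0 − (133/321)·u_1 = (341/321, 62/321, 434/321).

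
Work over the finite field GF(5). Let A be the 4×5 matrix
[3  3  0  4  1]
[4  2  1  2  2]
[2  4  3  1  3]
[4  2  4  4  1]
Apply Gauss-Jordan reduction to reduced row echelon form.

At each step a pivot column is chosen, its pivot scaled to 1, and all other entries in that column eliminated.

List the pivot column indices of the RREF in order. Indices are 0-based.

step 1: normalize row 0 (÷3) = (1, 1, 0, 3, 2)
  row 1: subtract 4×row0 = (0, 3, 1, 0, 4)
  row 2: subtract 2×row0 = (0, 2, 3, 0, 4)
  row 3: subtract 4×row0 = (0, 3, 4, 2, 3)
step 2: normalize row 1 (÷3) = (0, 1, 2, 0, 3)
  row 0: subtract 1×row1 = (1, 0, 3, 3, 4)
  row 2: subtract 2×row1 = (0, 0, 4, 0, 3)
  row 3: subtract 3×row1 = (0, 0, 3, 2, 4)
step 3: normalize row 2 (÷4) = (0, 0, 1, 0, 2)
  row 0: subtract 3×row2 = (1, 0, 0, 3, 3)
  row 1: subtract 2×row2 = (0, 1, 0, 0, 4)
  row 3: subtract 3×row2 = (0, 0, 0, 2, 3)
step 4: normalize row 3 (÷2) = (0, 0, 0, 1, 4)
  row 0: subtract 3×row3 = (1, 0, 0, 0, 1)

pivot columns: 0, 1, 2, 3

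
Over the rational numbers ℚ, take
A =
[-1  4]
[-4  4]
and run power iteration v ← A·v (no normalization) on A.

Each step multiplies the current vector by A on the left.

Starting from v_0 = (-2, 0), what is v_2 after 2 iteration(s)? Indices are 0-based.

v_0 = (-2, 0).
v_1 = A·v_0 = (2, 8).
v_2 = A·v_1 = (30, 24).

v_2 = (30, 24)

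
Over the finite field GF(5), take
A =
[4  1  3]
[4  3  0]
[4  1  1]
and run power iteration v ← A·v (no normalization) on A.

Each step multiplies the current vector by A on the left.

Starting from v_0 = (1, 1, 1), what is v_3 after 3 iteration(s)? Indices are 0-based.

v_0 = (1, 1, 1).
v_1 = A·v_0 = (3, 2, 1).
v_2 = A·v_1 = (2, 3, 0).
v_3 = A·v_2 = (1, 2, 1).

v_3 = (1, 2, 1)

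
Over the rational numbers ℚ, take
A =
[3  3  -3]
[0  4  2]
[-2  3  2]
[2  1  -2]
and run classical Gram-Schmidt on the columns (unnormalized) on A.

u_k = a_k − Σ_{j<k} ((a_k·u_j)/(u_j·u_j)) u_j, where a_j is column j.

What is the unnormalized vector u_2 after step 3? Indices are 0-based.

u_2 = (-48/95, 298/285, -244/285, -28/285)

Step 1: u_0 = a_0 = (3, 0, -2, 2).
Step 2: u_1 = a_1 − (5/17)·u_0 = (36/17, 4, 61/17, 7/17).
Step 3: u_2 = a_2 − (-1)·u_0 − (68/285)·u_1 = (-48/95, 298/285, -244/285, -28/285).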